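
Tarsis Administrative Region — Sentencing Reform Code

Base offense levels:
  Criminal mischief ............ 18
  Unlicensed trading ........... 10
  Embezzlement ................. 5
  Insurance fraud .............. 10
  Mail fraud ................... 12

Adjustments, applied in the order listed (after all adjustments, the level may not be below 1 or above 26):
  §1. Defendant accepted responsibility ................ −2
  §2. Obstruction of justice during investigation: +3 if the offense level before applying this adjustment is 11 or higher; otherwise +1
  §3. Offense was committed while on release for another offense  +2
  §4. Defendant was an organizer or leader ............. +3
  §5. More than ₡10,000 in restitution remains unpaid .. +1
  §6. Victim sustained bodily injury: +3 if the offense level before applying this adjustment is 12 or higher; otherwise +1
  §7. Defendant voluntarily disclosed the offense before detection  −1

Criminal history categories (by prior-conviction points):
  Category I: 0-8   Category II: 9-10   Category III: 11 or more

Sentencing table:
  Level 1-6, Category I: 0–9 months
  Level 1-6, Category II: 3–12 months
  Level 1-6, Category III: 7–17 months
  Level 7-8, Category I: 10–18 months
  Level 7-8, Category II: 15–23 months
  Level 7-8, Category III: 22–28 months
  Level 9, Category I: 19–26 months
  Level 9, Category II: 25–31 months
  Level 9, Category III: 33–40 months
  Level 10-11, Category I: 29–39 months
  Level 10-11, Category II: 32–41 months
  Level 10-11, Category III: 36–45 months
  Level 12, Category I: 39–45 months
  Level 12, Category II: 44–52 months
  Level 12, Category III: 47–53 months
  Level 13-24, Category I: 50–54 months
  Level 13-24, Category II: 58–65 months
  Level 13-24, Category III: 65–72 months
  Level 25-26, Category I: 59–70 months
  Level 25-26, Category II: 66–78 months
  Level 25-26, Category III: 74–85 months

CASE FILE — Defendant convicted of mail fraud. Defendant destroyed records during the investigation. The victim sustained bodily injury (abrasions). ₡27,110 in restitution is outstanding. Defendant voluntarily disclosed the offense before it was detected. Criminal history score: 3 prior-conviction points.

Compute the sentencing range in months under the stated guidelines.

Base offense level for mail fraud: 12.
§2 applies (level before this adjustment is 12 ≥ 11, so +3): 12 + 3 = 15.
§4 does not apply.
§5 applies: 15 + 1 = 16.
§6 applies (level before this adjustment is 16 ≥ 12, so +3): 16 + 3 = 19.
§7 applies: 19 − 1 = 18.
Final offense level: 18.
Criminal history: 3 prior points → Category I (0-8).
Level 18 falls in the 13-24 band.
Grid: Level 13-24 × Category I = 50-54 months.

50-54 months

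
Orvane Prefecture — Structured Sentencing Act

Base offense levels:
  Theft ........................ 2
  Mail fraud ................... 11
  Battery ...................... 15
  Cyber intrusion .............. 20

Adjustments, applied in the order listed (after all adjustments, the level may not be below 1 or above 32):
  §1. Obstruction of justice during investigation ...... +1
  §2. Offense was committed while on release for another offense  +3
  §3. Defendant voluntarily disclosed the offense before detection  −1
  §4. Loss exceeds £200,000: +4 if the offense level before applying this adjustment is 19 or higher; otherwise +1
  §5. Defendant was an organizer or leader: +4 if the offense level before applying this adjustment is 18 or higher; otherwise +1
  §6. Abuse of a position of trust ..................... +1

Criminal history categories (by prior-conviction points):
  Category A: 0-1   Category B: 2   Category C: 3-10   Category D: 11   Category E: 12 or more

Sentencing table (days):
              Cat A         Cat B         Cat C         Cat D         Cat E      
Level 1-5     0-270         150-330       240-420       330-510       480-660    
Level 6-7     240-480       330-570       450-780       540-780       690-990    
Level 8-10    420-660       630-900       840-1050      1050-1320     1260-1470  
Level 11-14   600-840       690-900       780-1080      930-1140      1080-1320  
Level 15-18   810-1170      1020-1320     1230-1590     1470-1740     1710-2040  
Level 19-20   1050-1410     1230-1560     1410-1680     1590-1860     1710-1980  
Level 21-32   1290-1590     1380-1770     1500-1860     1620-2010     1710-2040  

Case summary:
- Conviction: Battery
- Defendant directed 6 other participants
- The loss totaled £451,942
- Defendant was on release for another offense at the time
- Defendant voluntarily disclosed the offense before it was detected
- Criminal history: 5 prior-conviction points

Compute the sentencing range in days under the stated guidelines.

1500-1860 days

Base offense level for battery: 15.
§1 does not apply.
§2 applies: 15 + 3 = 18.
§3 applies: 18 − 1 = 17.
§4 applies (level before this adjustment is 17 < 19, so +1): 17 + 1 = 18.
§5 applies (level before this adjustment is 18 ≥ 18, so +4): 18 + 4 = 22.
§6 does not apply.
Final offense level: 22.
Criminal history: 5 prior points → Category C (3-10).
Level 22 falls in the 21-32 band.
Grid: Level 21-32 × Category C = 1500-1860 days.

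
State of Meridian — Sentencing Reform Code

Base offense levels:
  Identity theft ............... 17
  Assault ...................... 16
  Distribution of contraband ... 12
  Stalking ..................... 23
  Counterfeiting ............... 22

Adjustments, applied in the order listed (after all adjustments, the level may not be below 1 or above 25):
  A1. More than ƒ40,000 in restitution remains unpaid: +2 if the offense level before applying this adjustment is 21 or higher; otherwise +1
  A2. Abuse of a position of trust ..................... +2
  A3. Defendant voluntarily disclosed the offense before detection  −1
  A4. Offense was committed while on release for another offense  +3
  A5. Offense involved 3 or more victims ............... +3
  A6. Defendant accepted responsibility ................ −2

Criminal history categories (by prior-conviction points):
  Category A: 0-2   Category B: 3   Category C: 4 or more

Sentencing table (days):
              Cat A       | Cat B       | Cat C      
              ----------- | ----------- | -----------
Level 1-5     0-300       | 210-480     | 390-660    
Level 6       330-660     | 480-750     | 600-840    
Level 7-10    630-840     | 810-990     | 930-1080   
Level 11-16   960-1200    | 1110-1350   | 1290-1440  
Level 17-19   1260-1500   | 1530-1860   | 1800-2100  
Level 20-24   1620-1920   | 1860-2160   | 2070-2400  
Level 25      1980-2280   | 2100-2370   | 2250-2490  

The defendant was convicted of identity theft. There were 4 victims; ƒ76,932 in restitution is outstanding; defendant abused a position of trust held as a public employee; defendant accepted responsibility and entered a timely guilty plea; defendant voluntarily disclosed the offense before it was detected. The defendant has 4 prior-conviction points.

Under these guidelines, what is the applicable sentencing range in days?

2070-2400 days

Base offense level for identity theft: 17.
A1 applies (level before this adjustment is 17 < 21, so +1): 17 + 1 = 18.
A2 applies: 18 + 2 = 20.
A3 applies: 20 − 1 = 19.
A4 does not apply.
A5 applies: 19 + 3 = 22.
A6 applies: 22 − 2 = 20.
Final offense level: 20.
Criminal history: 4 prior points → Category C (4+).
Level 20 falls in the 20-24 band.
Grid: Level 20-24 × Category C = 2070-2400 days.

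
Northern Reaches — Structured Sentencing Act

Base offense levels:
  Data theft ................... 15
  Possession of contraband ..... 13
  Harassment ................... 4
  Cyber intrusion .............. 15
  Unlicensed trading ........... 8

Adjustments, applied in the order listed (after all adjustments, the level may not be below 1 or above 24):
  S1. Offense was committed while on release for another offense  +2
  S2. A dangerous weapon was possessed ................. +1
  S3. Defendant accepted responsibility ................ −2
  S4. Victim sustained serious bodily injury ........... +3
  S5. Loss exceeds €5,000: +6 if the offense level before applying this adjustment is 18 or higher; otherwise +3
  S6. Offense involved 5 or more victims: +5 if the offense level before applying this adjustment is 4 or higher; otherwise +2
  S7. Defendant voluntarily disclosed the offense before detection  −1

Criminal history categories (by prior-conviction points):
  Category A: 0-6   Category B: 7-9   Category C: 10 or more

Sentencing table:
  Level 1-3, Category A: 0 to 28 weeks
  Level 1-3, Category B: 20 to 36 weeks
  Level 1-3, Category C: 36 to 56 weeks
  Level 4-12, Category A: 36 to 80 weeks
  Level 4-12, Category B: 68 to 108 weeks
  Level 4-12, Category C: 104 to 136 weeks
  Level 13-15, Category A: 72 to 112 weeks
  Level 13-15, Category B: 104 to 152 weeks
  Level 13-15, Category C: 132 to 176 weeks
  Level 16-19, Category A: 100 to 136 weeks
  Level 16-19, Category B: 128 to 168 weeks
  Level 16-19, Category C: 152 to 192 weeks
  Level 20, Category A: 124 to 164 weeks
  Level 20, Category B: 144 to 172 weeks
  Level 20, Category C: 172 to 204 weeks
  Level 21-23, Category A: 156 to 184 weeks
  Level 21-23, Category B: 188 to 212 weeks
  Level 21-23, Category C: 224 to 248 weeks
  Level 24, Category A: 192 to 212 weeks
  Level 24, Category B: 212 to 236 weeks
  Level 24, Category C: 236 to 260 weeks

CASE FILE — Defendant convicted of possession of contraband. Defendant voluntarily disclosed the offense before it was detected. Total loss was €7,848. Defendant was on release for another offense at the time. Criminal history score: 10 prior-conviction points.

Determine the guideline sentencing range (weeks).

152-192 weeks

Base offense level for possession of contraband: 13.
S1 applies: 13 + 2 = 15.
S2 does not apply.
S4 does not apply.
S5 applies (level before this adjustment is 15 < 18, so +3): 15 + 3 = 18.
S7 applies: 18 − 1 = 17.
Final offense level: 17.
Criminal history: 10 prior points → Category C (10+).
Level 17 falls in the 16-19 band.
Grid: Level 16-19 × Category C = 152-192 weeks.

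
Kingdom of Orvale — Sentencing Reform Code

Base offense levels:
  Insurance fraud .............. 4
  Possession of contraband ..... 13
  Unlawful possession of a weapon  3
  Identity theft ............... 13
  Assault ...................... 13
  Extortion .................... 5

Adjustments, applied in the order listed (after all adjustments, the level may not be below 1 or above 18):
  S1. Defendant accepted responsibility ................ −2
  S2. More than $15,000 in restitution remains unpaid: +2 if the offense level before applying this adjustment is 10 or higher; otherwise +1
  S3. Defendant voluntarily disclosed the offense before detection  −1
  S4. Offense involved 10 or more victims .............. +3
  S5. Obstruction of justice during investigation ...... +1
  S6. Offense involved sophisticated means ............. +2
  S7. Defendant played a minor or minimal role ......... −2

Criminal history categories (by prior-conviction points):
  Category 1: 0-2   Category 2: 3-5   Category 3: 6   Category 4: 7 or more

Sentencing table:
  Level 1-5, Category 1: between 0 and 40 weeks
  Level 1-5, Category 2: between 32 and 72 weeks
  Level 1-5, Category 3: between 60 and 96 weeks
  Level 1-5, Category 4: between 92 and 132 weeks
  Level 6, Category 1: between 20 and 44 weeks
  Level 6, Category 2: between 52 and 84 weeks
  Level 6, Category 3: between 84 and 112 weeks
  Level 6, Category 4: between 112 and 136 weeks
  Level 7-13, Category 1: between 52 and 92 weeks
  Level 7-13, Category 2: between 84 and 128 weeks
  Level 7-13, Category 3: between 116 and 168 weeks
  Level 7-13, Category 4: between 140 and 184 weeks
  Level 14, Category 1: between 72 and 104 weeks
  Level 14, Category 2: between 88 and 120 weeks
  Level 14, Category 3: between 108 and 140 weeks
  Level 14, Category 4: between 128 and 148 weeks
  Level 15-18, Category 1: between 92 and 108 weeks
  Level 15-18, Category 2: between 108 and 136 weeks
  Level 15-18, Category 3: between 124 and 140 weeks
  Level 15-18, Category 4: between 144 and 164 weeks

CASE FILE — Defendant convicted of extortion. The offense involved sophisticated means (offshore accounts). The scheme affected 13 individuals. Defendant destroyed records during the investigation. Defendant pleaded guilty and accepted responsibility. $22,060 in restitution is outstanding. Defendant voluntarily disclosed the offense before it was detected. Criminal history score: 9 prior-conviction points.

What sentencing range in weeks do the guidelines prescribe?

Base offense level for extortion: 5.
S1 applies: 5 − 2 = 3.
S2 applies (level before this adjustment is 3 < 10, so +1): 3 + 1 = 4.
S3 applies: 4 − 1 = 3.
S4 applies: 3 + 3 = 6.
S5 applies: 6 + 1 = 7.
S6 applies: 7 + 2 = 9.
Final offense level: 9.
Criminal history: 9 prior points → Category 4 (7+).
Level 9 falls in the 7-13 band.
Grid: Level 7-13 × Category 4 = 140-184 weeks.

140-184 weeks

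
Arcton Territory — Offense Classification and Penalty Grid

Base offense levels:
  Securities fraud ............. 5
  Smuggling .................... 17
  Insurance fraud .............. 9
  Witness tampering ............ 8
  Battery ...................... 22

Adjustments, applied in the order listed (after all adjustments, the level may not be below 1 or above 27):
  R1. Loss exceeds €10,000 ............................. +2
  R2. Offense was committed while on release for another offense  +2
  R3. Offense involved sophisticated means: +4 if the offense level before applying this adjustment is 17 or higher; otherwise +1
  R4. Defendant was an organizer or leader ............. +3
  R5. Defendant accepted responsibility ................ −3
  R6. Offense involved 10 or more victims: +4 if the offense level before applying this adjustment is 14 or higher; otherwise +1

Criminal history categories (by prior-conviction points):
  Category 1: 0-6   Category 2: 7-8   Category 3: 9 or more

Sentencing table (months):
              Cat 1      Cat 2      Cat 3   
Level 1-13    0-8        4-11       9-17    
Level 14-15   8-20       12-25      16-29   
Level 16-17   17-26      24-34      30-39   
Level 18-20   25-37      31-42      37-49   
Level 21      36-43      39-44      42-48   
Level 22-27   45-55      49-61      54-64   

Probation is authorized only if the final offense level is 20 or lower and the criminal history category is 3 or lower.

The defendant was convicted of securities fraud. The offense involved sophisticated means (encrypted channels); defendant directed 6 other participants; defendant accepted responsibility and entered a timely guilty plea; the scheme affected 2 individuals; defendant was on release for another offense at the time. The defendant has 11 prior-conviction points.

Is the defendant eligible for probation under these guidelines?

Base offense level for securities fraud: 5.
R2 applies: 5 + 2 = 7.
R3 applies (level before this adjustment is 7 < 17, so +1): 7 + 1 = 8.
R4 applies: 8 + 3 = 11.
R5 applies: 11 − 3 = 8.
R6 does not apply.
Final offense level: 8.
Criminal history: 11 prior points → Category 3 (9+).
Level 8 falls in the 1-13 band.
Grid: Level 1-13 × Category 3 = 9-17 months.
Probation check: level 8 ≤ 20 and category 3 ≤ 3 → eligible.

Yes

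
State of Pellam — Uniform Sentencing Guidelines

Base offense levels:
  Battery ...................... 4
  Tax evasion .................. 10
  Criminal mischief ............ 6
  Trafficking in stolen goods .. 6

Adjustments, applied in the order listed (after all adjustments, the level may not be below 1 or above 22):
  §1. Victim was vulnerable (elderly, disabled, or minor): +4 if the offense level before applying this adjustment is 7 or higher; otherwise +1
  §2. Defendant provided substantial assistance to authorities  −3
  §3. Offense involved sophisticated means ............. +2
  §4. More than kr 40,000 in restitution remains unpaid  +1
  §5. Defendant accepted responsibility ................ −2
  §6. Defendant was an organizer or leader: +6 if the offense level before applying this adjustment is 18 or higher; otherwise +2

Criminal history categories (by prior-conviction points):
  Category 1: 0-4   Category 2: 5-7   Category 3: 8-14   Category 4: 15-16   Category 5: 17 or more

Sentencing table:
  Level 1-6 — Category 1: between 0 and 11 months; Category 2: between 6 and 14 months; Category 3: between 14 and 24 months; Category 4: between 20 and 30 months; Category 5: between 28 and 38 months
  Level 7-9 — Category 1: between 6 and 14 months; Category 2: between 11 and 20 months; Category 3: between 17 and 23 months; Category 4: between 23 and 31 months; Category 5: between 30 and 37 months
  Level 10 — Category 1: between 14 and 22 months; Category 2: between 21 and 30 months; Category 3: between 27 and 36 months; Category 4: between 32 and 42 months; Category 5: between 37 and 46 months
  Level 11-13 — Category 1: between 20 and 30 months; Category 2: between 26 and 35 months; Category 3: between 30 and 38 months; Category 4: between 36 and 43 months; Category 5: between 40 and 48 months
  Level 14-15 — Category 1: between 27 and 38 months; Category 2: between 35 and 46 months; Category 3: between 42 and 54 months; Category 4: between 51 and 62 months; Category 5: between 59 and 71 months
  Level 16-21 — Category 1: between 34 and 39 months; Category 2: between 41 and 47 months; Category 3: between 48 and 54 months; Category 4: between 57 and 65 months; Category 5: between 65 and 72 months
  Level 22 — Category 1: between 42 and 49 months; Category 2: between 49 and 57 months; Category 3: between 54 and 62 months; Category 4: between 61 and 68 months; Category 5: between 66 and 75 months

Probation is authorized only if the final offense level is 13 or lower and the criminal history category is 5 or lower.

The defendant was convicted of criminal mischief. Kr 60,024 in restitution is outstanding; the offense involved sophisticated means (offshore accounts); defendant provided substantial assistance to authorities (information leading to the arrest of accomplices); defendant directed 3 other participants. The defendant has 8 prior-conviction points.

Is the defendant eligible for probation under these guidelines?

Base offense level for criminal mischief: 6.
§1 does not apply.
§2 applies: 6 − 3 = 3.
§3 applies: 3 + 2 = 5.
§4 applies: 5 + 1 = 6.
§5 does not apply.
§6 applies (level before this adjustment is 6 < 18, so +2): 6 + 2 = 8.
Final offense level: 8.
Criminal history: 8 prior points → Category 3 (8-14).
Level 8 falls in the 7-9 band.
Grid: Level 7-9 × Category 3 = 17-23 months.
Probation check: level 8 ≤ 13 and category 3 ≤ 5 → eligible.

Yes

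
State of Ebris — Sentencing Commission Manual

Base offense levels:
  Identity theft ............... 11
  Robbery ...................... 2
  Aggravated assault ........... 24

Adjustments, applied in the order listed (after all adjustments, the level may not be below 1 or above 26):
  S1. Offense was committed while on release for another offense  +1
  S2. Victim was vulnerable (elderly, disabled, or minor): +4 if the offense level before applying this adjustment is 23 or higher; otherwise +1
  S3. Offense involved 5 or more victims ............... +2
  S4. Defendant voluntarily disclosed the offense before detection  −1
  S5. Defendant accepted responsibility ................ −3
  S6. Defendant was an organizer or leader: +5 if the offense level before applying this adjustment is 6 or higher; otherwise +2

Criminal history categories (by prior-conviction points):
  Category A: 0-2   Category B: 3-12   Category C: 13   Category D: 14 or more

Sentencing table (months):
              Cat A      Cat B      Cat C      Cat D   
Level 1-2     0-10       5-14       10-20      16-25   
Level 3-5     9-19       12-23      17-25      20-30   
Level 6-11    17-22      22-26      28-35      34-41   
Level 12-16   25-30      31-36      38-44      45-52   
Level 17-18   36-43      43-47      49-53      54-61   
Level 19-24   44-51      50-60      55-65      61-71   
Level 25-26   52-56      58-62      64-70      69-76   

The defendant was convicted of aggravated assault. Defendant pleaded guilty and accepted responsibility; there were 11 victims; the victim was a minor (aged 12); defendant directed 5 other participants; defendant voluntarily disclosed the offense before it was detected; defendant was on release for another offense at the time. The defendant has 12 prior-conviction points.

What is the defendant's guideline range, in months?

Base offense level for aggravated assault: 24.
S1 applies: 24 + 1 = 25.
S2 applies (level before this adjustment is 25 ≥ 23, so +4): 25 + 4 = 29.
S3 applies: 29 + 2 = 31.
S4 applies: 31 − 1 = 30.
S5 applies: 30 − 3 = 27.
S6 applies (level before this adjustment is 27 ≥ 6, so +5): 27 + 5 = 32.
Level 32 exceeds the maximum of 26; capped at 26.
Final offense level: 26.
Criminal history: 12 prior points → Category B (3-12).
Level 26 falls in the 25-26 band.
Grid: Level 25-26 × Category B = 58-62 months.

58-62 months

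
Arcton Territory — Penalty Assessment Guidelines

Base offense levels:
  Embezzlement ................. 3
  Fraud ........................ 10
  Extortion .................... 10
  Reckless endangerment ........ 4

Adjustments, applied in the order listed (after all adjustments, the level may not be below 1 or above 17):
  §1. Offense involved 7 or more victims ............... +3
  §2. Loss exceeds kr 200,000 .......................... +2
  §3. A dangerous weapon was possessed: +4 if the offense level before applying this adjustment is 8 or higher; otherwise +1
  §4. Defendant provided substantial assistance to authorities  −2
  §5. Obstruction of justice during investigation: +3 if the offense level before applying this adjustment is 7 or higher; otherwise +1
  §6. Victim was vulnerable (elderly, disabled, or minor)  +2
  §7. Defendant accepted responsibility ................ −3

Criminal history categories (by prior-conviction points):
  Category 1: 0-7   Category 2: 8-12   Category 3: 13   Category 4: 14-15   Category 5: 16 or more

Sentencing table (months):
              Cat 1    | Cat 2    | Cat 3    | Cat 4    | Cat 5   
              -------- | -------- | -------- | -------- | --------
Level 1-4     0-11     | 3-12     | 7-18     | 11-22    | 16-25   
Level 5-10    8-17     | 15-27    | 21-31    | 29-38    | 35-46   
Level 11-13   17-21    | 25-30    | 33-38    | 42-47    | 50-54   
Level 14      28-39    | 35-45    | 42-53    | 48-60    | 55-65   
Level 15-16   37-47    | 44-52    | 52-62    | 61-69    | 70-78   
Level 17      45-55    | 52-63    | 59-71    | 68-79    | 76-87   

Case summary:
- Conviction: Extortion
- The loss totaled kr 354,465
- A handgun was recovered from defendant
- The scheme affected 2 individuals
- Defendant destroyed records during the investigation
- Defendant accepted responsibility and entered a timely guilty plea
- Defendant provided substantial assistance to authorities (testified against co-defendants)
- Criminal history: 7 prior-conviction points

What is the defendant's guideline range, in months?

28-39 months

Base offense level for extortion: 10.
§2 applies: 10 + 2 = 12.
§3 applies (level before this adjustment is 12 ≥ 8, so +4): 12 + 4 = 16.
§4 applies: 16 − 2 = 14.
§5 applies (level before this adjustment is 14 ≥ 7, so +3): 14 + 3 = 17.
§6 does not apply.
§7 applies: 17 − 3 = 14.
Final offense level: 14.
Criminal history: 7 prior points → Category 1 (0-7).
Level 14 falls in the 14 band.
Grid: Level 14 × Category 1 = 28-39 months.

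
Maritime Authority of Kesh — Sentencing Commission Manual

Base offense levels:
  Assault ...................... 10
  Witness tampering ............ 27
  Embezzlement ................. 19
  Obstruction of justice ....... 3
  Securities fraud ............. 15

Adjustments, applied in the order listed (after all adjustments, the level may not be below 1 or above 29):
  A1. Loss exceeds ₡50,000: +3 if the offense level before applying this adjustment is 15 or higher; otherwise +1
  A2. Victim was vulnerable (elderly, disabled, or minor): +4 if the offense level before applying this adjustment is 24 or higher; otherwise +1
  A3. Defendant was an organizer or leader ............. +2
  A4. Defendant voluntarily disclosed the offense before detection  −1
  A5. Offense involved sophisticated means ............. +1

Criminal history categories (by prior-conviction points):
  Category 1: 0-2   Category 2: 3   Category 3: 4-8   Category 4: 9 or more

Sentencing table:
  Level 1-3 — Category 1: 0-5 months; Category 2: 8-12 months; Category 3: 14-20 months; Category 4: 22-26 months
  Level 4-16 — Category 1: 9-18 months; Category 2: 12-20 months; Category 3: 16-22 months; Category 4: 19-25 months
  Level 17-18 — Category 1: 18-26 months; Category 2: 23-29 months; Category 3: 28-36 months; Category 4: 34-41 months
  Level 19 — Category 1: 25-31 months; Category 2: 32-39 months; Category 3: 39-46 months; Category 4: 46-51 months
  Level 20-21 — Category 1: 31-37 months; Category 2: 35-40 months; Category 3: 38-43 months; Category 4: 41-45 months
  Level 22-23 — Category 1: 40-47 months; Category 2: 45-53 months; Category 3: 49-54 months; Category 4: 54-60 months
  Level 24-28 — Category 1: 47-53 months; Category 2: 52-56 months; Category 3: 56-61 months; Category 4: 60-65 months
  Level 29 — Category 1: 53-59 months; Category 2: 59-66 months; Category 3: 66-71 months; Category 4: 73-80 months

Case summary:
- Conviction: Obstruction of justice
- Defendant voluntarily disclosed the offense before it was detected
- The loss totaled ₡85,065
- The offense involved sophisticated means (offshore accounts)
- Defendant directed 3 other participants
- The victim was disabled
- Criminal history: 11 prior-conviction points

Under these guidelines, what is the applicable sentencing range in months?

Base offense level for obstruction of justice: 3.
A1 applies (level before this adjustment is 3 < 15, so +1): 3 + 1 = 4.
A2 applies (level before this adjustment is 4 < 24, so +1): 4 + 1 = 5.
A3 applies: 5 + 2 = 7.
A4 applies: 7 − 1 = 6.
A5 applies: 6 + 1 = 7.
Final offense level: 7.
Criminal history: 11 prior points → Category 4 (9+).
Level 7 falls in the 4-16 band.
Grid: Level 4-16 × Category 4 = 19-25 months.

19-25 months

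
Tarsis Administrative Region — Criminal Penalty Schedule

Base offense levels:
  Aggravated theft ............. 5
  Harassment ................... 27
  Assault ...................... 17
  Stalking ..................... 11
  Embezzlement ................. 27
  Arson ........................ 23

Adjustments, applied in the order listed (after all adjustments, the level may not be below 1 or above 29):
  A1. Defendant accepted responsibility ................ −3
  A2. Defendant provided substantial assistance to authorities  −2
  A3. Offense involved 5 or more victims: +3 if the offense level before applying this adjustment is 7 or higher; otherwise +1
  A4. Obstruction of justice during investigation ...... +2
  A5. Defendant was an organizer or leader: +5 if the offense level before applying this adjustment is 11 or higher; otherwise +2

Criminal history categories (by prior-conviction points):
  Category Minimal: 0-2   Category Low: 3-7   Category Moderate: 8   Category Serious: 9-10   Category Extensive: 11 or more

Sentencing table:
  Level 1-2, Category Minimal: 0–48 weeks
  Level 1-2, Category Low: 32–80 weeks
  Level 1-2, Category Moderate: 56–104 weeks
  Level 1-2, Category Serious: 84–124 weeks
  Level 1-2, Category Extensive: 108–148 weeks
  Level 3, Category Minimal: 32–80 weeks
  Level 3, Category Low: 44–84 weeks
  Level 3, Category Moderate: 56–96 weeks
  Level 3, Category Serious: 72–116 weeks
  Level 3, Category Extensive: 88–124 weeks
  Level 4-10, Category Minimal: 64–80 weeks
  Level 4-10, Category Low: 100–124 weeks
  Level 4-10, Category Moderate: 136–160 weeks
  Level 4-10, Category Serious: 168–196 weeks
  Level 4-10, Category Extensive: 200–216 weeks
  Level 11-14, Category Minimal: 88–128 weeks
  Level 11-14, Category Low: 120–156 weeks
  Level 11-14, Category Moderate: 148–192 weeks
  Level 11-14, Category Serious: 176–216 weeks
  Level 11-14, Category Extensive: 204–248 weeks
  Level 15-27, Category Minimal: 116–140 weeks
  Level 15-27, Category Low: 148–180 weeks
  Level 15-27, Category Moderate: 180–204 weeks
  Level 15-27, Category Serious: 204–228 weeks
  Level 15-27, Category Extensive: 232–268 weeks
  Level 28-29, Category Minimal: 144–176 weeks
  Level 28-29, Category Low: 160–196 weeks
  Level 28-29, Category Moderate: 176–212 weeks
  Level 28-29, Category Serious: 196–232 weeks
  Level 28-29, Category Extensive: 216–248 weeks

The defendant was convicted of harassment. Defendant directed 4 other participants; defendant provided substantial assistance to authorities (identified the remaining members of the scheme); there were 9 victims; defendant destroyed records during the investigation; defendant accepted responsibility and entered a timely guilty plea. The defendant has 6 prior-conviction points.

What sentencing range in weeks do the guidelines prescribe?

Base offense level for harassment: 27.
A1 applies: 27 − 3 = 24.
A2 applies: 24 − 2 = 22.
A3 applies (level before this adjustment is 22 ≥ 7, so +3): 22 + 3 = 25.
A4 applies: 25 + 2 = 27.
A5 applies (level before this adjustment is 27 ≥ 11, so +5): 27 + 5 = 32.
Level 32 exceeds the maximum of 29; capped at 29.
Final offense level: 29.
Criminal history: 6 prior points → Category Low (3-7).
Level 29 falls in the 28-29 band.
Grid: Level 28-29 × Category Low = 160-196 weeks.

160-196 weeks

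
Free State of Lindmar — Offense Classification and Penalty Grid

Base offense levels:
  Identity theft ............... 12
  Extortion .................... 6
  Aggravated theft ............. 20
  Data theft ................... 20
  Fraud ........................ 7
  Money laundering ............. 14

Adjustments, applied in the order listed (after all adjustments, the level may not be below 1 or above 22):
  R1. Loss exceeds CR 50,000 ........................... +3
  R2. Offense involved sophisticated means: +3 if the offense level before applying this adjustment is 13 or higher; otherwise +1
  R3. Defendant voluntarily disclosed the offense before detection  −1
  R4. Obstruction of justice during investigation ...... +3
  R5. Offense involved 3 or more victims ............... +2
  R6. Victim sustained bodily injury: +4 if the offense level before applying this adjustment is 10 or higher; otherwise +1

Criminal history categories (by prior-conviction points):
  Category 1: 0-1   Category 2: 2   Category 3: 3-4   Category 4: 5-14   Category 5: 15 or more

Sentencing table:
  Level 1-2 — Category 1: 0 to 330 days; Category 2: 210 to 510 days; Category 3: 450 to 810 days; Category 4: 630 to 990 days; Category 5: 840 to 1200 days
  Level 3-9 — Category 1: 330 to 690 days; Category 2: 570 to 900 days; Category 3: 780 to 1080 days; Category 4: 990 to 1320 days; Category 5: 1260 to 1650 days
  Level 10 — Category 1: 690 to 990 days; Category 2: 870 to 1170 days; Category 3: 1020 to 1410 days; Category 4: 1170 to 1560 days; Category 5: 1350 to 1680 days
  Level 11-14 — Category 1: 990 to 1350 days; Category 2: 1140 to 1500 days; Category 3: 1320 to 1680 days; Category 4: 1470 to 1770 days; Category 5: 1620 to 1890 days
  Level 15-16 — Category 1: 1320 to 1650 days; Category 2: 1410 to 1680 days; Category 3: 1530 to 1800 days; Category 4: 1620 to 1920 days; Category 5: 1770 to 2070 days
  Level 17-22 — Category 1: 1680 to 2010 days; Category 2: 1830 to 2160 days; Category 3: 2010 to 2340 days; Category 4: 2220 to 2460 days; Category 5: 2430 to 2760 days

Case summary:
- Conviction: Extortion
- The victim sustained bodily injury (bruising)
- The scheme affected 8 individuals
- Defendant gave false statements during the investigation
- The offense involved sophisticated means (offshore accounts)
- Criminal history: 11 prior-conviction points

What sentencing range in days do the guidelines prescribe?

Base offense level for extortion: 6.
R2 applies (level before this adjustment is 6 < 13, so +1): 6 + 1 = 7.
R3 does not apply.
R4 applies: 7 + 3 = 10.
R5 applies: 10 + 2 = 12.
R6 applies (level before this adjustment is 12 ≥ 10, so +4): 12 + 4 = 16.
Final offense level: 16.
Criminal history: 11 prior points → Category 4 (5-14).
Level 16 falls in the 15-16 band.
Grid: Level 15-16 × Category 4 = 1620-1920 days.

1620-1920 days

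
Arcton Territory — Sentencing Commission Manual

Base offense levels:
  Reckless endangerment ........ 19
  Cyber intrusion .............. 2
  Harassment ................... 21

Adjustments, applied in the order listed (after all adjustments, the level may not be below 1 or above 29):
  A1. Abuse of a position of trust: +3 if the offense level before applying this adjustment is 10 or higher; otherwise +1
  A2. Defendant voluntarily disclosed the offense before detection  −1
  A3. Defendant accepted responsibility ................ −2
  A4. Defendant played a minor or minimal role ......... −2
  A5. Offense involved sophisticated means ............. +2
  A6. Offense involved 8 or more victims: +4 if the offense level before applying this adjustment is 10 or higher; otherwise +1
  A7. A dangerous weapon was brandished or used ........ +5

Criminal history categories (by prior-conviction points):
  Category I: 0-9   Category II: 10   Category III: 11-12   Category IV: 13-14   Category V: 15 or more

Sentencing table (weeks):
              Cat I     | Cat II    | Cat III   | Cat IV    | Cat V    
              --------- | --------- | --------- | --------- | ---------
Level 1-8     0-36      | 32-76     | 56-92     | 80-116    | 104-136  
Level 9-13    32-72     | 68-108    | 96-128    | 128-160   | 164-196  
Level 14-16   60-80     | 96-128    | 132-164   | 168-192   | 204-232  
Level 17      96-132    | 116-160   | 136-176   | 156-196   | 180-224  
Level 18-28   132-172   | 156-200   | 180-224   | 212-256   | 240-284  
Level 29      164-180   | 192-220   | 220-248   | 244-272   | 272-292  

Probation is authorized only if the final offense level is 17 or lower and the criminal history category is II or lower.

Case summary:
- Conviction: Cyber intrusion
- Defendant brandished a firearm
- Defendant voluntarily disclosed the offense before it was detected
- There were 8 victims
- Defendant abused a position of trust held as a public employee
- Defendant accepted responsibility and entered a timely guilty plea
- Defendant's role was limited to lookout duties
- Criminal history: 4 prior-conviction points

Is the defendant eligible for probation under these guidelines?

Base offense level for cyber intrusion: 2.
A1 applies (level before this adjustment is 2 < 10, so +1): 2 + 1 = 3.
A2 applies: 3 − 1 = 2.
A3 applies: 2 − 2 = 0.
A4 applies: 0 − 2 = -2.
A6 applies (level before this adjustment is -2 < 10, so +1): -2 + 1 = -1.
A7 applies: -1 + 5 = 4.
Final offense level: 4.
Criminal history: 4 prior points → Category I (0-9).
Level 4 falls in the 1-8 band.
Grid: Level 1-8 × Category I = 0-36 weeks.
Probation check: level 4 ≤ 17 and category I ≤ II → eligible.

Yes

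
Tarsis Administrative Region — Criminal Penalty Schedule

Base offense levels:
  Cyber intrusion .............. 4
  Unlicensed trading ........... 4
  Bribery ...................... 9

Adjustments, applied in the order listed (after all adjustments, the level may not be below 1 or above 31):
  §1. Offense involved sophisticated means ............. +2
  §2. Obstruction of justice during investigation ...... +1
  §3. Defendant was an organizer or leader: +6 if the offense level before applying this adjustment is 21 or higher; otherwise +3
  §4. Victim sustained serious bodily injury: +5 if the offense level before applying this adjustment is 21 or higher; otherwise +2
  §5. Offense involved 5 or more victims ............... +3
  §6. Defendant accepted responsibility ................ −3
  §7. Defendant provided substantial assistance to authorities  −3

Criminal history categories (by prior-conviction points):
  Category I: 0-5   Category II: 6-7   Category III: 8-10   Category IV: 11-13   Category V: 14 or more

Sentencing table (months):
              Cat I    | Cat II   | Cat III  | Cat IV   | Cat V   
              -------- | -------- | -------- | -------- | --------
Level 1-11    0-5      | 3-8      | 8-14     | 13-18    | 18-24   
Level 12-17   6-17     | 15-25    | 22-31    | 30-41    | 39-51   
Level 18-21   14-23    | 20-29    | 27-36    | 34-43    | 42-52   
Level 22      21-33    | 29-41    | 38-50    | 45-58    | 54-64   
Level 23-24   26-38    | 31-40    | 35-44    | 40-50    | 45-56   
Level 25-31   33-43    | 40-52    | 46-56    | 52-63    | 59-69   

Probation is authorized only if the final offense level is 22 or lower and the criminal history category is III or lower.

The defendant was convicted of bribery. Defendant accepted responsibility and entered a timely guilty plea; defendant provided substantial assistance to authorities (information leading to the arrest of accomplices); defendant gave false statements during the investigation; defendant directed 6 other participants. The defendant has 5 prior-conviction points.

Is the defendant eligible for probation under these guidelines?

Base offense level for bribery: 9.
§1 does not apply.
§2 applies: 9 + 1 = 10.
§3 applies (level before this adjustment is 10 < 21, so +3): 10 + 3 = 13.
§6 applies: 13 − 3 = 10.
§7 applies: 10 − 3 = 7.
Final offense level: 7.
Criminal history: 5 prior points → Category I (0-5).
Level 7 falls in the 1-11 band.
Grid: Level 1-11 × Category I = 0-5 months.
Probation check: level 7 ≤ 22 and category I ≤ III → eligible.

Yes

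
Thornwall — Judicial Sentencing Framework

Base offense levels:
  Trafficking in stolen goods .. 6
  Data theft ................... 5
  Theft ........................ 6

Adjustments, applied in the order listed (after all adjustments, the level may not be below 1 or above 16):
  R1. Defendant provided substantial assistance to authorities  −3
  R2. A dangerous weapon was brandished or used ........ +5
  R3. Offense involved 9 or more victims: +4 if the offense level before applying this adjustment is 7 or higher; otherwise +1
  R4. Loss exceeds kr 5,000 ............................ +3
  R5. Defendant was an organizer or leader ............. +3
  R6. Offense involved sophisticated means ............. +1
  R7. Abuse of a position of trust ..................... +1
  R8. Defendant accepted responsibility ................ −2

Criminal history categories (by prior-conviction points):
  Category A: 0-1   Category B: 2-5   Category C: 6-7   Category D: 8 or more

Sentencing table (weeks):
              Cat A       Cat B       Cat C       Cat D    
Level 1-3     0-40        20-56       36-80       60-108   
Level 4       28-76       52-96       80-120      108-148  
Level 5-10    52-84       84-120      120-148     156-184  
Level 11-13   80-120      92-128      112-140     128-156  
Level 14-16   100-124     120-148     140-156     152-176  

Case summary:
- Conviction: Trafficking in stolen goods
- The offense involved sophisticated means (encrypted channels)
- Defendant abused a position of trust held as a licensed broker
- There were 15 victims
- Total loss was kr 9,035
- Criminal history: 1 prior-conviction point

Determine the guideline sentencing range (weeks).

Base offense level for trafficking in stolen goods: 6.
R2 does not apply.
R3 applies (level before this adjustment is 6 < 7, so +1): 6 + 1 = 7.
R4 applies: 7 + 3 = 10.
R5 does not apply.
R6 applies: 10 + 1 = 11.
R7 applies: 11 + 1 = 12.
R8 does not apply.
Final offense level: 12.
Criminal history: 1 prior point → Category A (0-1).
Level 12 falls in the 11-13 band.
Grid: Level 11-13 × Category A = 80-120 weeks.

80-120 weeks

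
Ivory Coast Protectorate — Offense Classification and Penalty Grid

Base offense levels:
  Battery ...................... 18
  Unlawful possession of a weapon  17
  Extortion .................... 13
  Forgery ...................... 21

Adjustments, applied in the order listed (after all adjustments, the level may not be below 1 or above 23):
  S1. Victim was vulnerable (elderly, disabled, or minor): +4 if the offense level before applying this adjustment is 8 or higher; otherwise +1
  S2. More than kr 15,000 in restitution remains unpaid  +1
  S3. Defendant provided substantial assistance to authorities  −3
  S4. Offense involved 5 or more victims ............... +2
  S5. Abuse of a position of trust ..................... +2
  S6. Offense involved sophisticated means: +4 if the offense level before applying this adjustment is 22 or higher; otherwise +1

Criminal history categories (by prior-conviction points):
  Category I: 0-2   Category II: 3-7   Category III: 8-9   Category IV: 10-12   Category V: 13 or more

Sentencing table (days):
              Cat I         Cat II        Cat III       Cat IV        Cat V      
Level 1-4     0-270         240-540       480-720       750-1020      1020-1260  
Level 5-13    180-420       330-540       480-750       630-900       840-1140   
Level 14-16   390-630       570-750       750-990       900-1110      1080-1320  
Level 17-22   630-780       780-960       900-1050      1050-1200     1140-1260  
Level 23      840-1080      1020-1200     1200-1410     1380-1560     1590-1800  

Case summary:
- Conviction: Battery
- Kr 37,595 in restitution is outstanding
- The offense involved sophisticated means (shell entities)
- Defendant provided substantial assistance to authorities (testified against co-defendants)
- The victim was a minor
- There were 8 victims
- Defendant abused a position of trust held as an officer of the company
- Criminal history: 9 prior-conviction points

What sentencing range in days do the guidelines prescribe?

Base offense level for battery: 18.
S1 applies (level before this adjustment is 18 ≥ 8, so +4): 18 + 4 = 22.
S2 applies: 22 + 1 = 23.
S3 applies: 23 − 3 = 20.
S4 applies: 20 + 2 = 22.
S5 applies: 22 + 2 = 24.
S6 applies (level before this adjustment is 24 ≥ 22, so +4): 24 + 4 = 28.
Level 28 exceeds the maximum of 23; capped at 23.
Final offense level: 23.
Criminal history: 9 prior points → Category III (8-9).
Level 23 falls in the 23 band.
Grid: Level 23 × Category III = 1200-1410 days.

1200-1410 days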